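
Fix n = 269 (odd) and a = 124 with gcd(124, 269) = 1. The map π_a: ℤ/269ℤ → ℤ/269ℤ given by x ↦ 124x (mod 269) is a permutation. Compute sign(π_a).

Trace 183: π^k(183) = [183, 96, 68, 93, 234, 233, 109] for k=0..6.
Cycle type of π: 268 + 1; total 2 cycles.
sign(π) = (−1)^{n − #cycles} = (−1)^{269−2} = (−1)^267 = -1.

-1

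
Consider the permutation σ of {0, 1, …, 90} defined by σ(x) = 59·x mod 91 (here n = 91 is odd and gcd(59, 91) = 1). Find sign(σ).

Start at x=34: 34 → 4 → 54 → 1 → 59 → 23 → 83 → … (one orbit).
The orbit structure of x ↦ 59x mod 91: 9 orbits of sizes [12, 12, 12, 12, 12, 12, 12, 6, 1].
n − c = 91 − 9 = 82; sign = (−1)^82 = +1.
The Jacobi symbol (59|91) = +1 (Zolotarev) agrees.

+1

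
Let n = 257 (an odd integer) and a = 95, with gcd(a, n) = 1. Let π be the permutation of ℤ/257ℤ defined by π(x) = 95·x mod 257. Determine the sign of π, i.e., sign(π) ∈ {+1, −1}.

+1

Start at x=253: 253 → 134 → 137 → 165 → 255 → 67 → 197 → … (one orbit).
Decompose π into cycles: lengths [64, 64, 64, 64, 1] (5 cycles, including the fixed point 0).
With 5 cycles on 257 points, sign = (−1)^{257−5} = +1.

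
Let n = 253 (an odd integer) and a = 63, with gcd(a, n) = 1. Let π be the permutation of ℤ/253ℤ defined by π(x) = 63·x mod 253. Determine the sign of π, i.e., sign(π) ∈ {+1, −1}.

Start at x=104: 104 → 227 → 133 → 30 → 119 → 160 → 213 → … (one orbit).
Cycle type of π: 110×2 + 22 + 10 + 1; total 5 cycles.
sign(π) = (−1)^{n − #cycles} = (−1)^{253−5} = (−1)^248 = +1.
Check: (63/253) = +1 by Zolotarev.

+1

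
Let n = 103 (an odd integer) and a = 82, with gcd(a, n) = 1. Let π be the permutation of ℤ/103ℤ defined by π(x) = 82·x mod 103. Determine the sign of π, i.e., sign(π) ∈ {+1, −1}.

Start at x=49: 49 → 1 → 82 → 29 → 9 → 17 → 55 → … (one orbit).
The orbit structure of x ↦ 82x mod 103: 3 orbits of sizes [51, 51, 1].
103 − 3 = 100 transpositions; sign(π) = (−1)^100 = +1.
Check: (82/103) = +1 by Zolotarev.

+1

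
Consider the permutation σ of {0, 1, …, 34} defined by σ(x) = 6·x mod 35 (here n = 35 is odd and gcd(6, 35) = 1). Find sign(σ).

-1

Orbit of 6 under x↦6x: [6, 1]… (length divides ord_35(6)).
π_6 has 20 disjoint cycles with lengths [2, 2, 2, 2, 2, 2, 2, 2, 2, 2, 2, 2, 2, 2, 2, 1, 1, 1, 1, 1] on {0,…,34}.
Σ(ℓ_i−1) = 35−20 = 15; sign = (−1)^15 = -1.
Via Zolotarev, sign(π_{6}) = (6|35) = -1.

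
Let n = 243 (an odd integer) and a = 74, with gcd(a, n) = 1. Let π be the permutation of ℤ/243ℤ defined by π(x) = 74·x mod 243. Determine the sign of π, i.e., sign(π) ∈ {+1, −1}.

-1

Trace 4: π^k(4) = [4, 53, 34, 86, 46, 2, 148] for k=0..6.
Cycle type of π: 162 + 54 + 18 + 6 + 2 + 1; total 6 cycles.
With 6 cycles on 243 points, sign = (−1)^{243−6} = -1.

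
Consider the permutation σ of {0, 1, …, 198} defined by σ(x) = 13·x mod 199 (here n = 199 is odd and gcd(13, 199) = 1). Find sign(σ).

+1

Orbit of 112 under x↦13x: [112, 63, 23, 100, 106, 184, 4]… (length divides ord_199(13)).
Cycle type of π: 99×2 + 1; total 3 cycles.
199 − 3 = 196 transpositions; sign(π) = (−1)^196 = +1.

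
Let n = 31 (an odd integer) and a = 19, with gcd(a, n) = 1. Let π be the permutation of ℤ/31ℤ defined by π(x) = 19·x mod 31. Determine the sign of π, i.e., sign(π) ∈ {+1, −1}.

Start at x=1: 1 → 19 → 20 → 8 → 28 → 5 → 2 → … (one orbit).
Decompose π into cycles: lengths [15, 15, 1] (3 cycles, including the fixed point 0).
sign(π) = (−1)^{n − #cycles} = (−1)^{31−3} = (−1)^28 = +1.
Zolotarev: (19|31) = +1, matching the cycle-count sign.

+1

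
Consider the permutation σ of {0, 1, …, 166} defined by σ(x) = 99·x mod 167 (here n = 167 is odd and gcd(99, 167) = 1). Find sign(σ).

Start at x=24: 24 → 38 → 88 → 28 → 100 → 47 → 144 → … (one orbit).
Cycle lengths of π_99 on ℤ/167ℤ: [83, 83, 1]; 3 cycles in total.
Σ(ℓ_i−1) = 167−3 = 164; sign = (−1)^164 = +1.

+1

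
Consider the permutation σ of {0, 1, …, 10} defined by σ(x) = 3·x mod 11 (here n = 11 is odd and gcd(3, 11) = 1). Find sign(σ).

+1

Orbit of 1 under x↦3x: [1, 3, 9, 5, 4]… (length divides ord_11(3)).
Decompose π into cycles: lengths [5, 5, 1] (3 cycles, including the fixed point 0).
3 cycles on 11: each ℓ→(−1)^(ℓ−1), product (−1)^8 = +1.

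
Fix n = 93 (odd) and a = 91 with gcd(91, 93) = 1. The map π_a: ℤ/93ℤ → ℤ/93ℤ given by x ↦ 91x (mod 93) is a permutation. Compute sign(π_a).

Trace 58: π^k(58) = [58, 70, 46, 1, 91, 4, 85] for k=0..6.
12 cycles of lengths [10, 10, 10, 10, 10, 10, 10, 10, 10, 1, 1, 1].
93 − 12 = 81 transpositions; sign(π) = (−1)^81 = -1.

-1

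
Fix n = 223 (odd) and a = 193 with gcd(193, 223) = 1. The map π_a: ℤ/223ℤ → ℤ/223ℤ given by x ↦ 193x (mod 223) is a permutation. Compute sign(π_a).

-1

Orbit of 105 under x↦193x: [105, 195, 171, 222, 30, 215, 17]… (length divides ord_223(193)).
4 cycles of lengths [74, 74, 74, 1].
sign(π) = (−1)^{n − #cycles} = (−1)^{223−4} = (−1)^219 = -1.
Via Zolotarev, sign(π_{193}) = (193|223) = -1.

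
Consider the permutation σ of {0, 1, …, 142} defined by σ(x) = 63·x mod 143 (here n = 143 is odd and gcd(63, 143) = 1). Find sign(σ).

Orbit of 100 under x↦63x: [100, 8, 75, 6, 92, 76, 69]… (length divides ord_143(63)).
π_63 has 5 disjoint cycles with lengths [60, 60, 12, 10, 1] on {0,…,142}.
n − c = 143 − 5 = 138; sign = (−1)^138 = +1.
(63|143)_J = +1 (Zolotarev's lemma cross-check).

+1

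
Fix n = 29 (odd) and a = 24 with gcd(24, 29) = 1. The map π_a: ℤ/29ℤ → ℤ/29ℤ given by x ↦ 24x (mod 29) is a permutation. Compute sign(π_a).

+1

Trace 1: π^k(1) = [1, 24, 25, 20, 16, 7, 23] for k=0..6.
5 cycles of lengths [7, 7, 7, 7, 1].
With 5 cycles on 29 points, sign = (−1)^{29−5} = +1.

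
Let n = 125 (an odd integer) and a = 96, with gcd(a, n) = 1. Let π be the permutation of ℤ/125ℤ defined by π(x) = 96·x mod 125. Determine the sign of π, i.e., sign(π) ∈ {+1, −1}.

Orbit of 41 under x↦96x: [41, 61, 106, 51, 21, 16, 36]… (length divides ord_125(96)).
Cycle type of π: 25×4 + 5×4 + 1×5; total 13 cycles.
With 13 cycles on 125 points, sign = (−1)^{125−13} = +1.
Check: (96/125) = +1 by Zolotarev.

+1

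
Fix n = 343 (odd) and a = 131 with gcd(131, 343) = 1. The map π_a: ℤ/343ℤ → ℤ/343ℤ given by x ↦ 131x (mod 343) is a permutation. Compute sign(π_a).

-1

Orbit of 172 under x↦131x: [172, 237, 177, 206, 232, 208, 151]… (length divides ord_343(131)).
4 cycles of lengths [294, 42, 6, 1].
n − c = 343 − 4 = 339; sign = (−1)^339 = -1.
(131|343)_J = -1 (Zolotarev's lemma cross-check).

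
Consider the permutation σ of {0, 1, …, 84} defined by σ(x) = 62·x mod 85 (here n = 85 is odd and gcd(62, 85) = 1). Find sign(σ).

Orbit of 7 under x↦62x: [7, 9, 48, 1, 62, 19, 73]… (length divides ord_85(62)).
7 cycles of lengths [16, 16, 16, 16, 16, 4, 1].
Σ(ℓ_i−1) = 85−7 = 78; sign = (−1)^78 = +1.

+1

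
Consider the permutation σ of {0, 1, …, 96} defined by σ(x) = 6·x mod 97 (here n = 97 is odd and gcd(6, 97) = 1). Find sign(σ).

Orbit of 1 under x↦6x: [1, 6, 36, 22, 35, 16, 96]… (length divides ord_97(6)).
Cycle type of π: 12×8 + 1; total 9 cycles.
9 cycles on 97: each ℓ→(−1)^(ℓ−1), product (−1)^88 = +1.
Via Zolotarev, sign(π_{6}) = (6|97) = +1.

+1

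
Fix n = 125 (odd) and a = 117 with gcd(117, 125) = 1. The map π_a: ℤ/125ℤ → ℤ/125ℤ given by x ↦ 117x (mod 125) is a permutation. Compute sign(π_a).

Start at x=122: 122 → 24 → 58 → 36 → 87 → 54 → 68 → … (one orbit).
Cycle type of π: 100 + 20 + 4 + 1; total 4 cycles.
4 cycles on 125: each ℓ→(−1)^(ℓ−1), product (−1)^121 = -1.
Zolotarev: (117|125) = -1, matching the cycle-count sign.

-1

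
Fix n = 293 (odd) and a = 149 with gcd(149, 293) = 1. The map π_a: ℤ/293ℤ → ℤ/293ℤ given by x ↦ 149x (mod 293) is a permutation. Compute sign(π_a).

+1

Start at x=268: 268 → 84 → 210 → 232 → 287 → 278 → 109 → … (one orbit).
Decompose π into cycles: lengths [73, 73, 73, 73, 1] (5 cycles, including the fixed point 0).
With 5 cycles on 293 points, sign = (−1)^{293−5} = +1.
Check: (149/293) = +1 by Zolotarev.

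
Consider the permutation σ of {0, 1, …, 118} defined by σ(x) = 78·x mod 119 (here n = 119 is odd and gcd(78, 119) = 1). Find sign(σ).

-1

Start at x=22: 22 → 50 → 92 → 36 → 71 → 64 → 113 → … (one orbit).
Decompose π into cycles: lengths [16, 16, 16, 16, 16, 16, 16, 1, 1, 1, 1, 1, 1, 1] (14 cycles, including the fixed point 0).
n − c = 119 − 14 = 105; sign = (−1)^105 = -1.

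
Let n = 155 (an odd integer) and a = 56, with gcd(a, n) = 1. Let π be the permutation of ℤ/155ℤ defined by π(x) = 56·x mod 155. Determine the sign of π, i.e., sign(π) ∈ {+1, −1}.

+1

Orbit of 56 under x↦56x: [56, 36, 1]… (length divides ord_155(56)).
Cycle type of π: 3×50 + 1×5; total 55 cycles.
55 cycles on 155: each ℓ→(−1)^(ℓ−1), product (−1)^100 = +1.
Check: (56/155) = +1 by Zolotarev.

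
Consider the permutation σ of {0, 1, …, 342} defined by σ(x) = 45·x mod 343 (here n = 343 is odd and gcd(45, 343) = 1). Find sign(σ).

-1

Start at x=207: 207 → 54 → 29 → 276 → 72 → 153 → 25 → … (one orbit).
The orbit structure of x ↦ 45x mod 343: 4 orbits of sizes [294, 42, 6, 1].
343 − 4 = 339 transpositions; sign(π) = (−1)^339 = -1.
Check: (45/343) = -1 by Zolotarev.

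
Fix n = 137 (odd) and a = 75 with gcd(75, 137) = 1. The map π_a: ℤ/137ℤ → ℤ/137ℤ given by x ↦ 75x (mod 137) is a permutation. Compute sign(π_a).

-1

Trace 17: π^k(17) = [17, 42, 136, 62, 129, 85, 73] for k=0..6.
Cycle lengths of π_75 on ℤ/137ℤ: [136, 1]; 2 cycles in total.
2 cycles on 137: each ℓ→(−1)^(ℓ−1), product (−1)^135 = -1.
The Jacobi symbol (75|137) = -1 (Zolotarev) agrees.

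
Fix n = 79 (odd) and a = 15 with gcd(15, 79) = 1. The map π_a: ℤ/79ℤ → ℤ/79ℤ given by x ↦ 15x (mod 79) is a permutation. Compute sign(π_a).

-1

Orbit of 41 under x↦15x: [41, 62, 61, 46, 58, 1, 15]… (length divides ord_79(15)).
4 cycles of lengths [26, 26, 26, 1].
sign(π) = (−1)^{n − #cycles} = (−1)^{79−4} = (−1)^75 = -1.
Via Zolotarev, sign(π_{15}) = (15|79) = -1.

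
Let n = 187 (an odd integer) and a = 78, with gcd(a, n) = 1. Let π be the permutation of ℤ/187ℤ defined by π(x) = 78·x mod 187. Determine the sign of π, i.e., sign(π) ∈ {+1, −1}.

Orbit of 122 under x↦78x: [122, 166, 45, 144, 12, 1, 78]… (length divides ord_187(78)).
π_78 has 22 disjoint cycles with lengths [16, 16, 16, 16, 16, 16, 16, 16, 16, 16, 16, 1, 1, 1, 1, 1, 1, 1, 1, 1, 1, 1] on {0,…,186}.
sign(π) = (−1)^{n − #cycles} = (−1)^{187−22} = (−1)^165 = -1.

-1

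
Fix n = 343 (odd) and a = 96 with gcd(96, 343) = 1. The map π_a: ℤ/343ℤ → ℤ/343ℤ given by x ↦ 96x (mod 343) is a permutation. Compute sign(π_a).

Orbit of 25 under x↦96x: [25, 342, 247, 45, 204, 33, 81]… (length divides ord_343(96)).
Cycle lengths of π_96 on ℤ/343ℤ: [294, 42, 6, 1]; 4 cycles in total.
343 − 4 = 339 transpositions; sign(π) = (−1)^339 = -1.
The Jacobi symbol (96|343) = -1 (Zolotarev) agrees.

-1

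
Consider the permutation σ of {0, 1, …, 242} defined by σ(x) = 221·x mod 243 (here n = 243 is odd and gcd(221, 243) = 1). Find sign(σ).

Orbit of 193 under x↦221x: [193, 128, 100, 230, 43, 26, 157]… (length divides ord_243(221)).
Cycle type of π: 162 + 54 + 18 + 6 + 2 + 1; total 6 cycles.
6 cycles on 243: each ℓ→(−1)^(ℓ−1), product (−1)^237 = -1.
Via Zolotarev, sign(π_{221}) = (221|243) = -1.

-1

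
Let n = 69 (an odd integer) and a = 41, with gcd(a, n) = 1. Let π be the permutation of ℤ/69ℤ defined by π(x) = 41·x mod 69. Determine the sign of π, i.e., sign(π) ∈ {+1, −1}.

-1

Orbit of 58 under x↦41x: [58, 32, 1, 41, 25, 59, 4]… (length divides ord_69(41)).
Cycle type of π: 22×2 + 11×2 + 2 + 1; total 6 cycles.
6 cycles on 69: each ℓ→(−1)^(ℓ−1), product (−1)^63 = -1.
Check: (41/69) = -1 by Zolotarev.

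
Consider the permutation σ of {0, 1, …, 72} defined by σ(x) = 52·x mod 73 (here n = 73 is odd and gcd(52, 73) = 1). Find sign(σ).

-1

Orbit of 3 under x↦52x: [3, 10, 9, 30, 27, 17, 8]… (length divides ord_73(52)).
Decompose π into cycles: lengths [24, 24, 24, 1] (4 cycles, including the fixed point 0).
sign(π) = (−1)^{n − #cycles} = (−1)^{73−4} = (−1)^69 = -1.
(52|73)_J = -1 (Zolotarev's lemma cross-check).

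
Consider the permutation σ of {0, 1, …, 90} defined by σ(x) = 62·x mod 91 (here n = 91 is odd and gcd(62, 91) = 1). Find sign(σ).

-1

Trace 90: π^k(90) = [90, 29, 69, 1, 62, 22] for k=0..5.
Decompose π into cycles: lengths [6, 6, 6, 6, 6, 6, 6, 6, 6, 6, 6, 6, 6, 6, 2, 2, 2, 1] (18 cycles, including the fixed point 0).
Σ(ℓ_i−1) = 91−18 = 73; sign = (−1)^73 = -1.
The Jacobi symbol (62|91) = -1 (Zolotarev) agrees.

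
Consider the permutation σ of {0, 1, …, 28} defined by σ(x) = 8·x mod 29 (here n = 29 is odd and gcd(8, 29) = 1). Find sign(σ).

Orbit of 9 under x↦8x: [9, 14, 25, 26, 5, 11, 1]… (length divides ord_29(8)).
Cycle type of π: 28 + 1; total 2 cycles.
29 − 2 = 27 transpositions; sign(π) = (−1)^27 = -1.
(8|29)_J = -1 (Zolotarev's lemma cross-check).

-1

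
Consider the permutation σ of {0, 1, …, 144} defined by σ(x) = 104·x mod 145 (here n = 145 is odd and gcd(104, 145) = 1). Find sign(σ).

-1

Start at x=99: 99 → 1 → 104 → 86 → 99 (one orbit).
Cycle type of π: 4×35 + 2×2 + 1; total 38 cycles.
n − c = 145 − 38 = 107; sign = (−1)^107 = -1.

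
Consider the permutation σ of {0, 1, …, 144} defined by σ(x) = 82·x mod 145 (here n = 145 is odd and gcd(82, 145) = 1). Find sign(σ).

-1

Start at x=23: 23 → 1 → 82 → 54 → 78 → 16 → 7 → … (one orbit).
Decompose π into cycles: lengths [28, 28, 28, 28, 7, 7, 7, 7, 4, 1] (10 cycles, including the fixed point 0).
With 10 cycles on 145 points, sign = (−1)^{145−10} = -1.
The Jacobi symbol (82|145) = -1 (Zolotarev) agrees.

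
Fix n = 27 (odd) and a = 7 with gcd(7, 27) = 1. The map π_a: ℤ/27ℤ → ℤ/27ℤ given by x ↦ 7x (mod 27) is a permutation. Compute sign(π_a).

Orbit of 25 under x↦7x: [25, 13, 10, 16, 4, 1, 7]… (length divides ord_27(7)).
The orbit structure of x ↦ 7x mod 27: 7 orbits of sizes [9, 9, 3, 3, 1, 1, 1].
Σ(ℓ_i−1) = 27−7 = 20; sign = (−1)^20 = +1.
Check: (7/27) = +1 by Zolotarev.

+1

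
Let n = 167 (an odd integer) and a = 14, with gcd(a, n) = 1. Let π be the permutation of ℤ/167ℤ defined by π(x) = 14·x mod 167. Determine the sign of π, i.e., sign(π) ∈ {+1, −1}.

+1

Start at x=154: 154 → 152 → 124 → 66 → 89 → 77 → 76 → … (one orbit).
3 cycles of lengths [83, 83, 1].
sign(π) = (−1)^{n − #cycles} = (−1)^{167−3} = (−1)^164 = +1.
(14|167)_J = +1 (Zolotarev's lemma cross-check).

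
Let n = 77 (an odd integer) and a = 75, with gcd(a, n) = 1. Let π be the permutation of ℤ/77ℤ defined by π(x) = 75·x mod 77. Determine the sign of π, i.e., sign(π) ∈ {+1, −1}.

-1

Trace 23: π^k(23) = [23, 31, 15, 47, 60, 34, 9] for k=0..6.
Cycle lengths of π_75 on ℤ/77ℤ: [30, 30, 6, 5, 5, 1]; 6 cycles in total.
With 6 cycles on 77 points, sign = (−1)^{77−6} = -1.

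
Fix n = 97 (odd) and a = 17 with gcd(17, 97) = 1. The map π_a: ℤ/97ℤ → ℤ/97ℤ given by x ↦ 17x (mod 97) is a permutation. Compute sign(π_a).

Trace 20: π^k(20) = [20, 49, 57, 96, 80, 2, 34] for k=0..6.
Decompose π into cycles: lengths [96, 1] (2 cycles, including the fixed point 0).
n − c = 97 − 2 = 95; sign = (−1)^95 = -1.
Zolotarev: (17|97) = -1, matching the cycle-count sign.

-1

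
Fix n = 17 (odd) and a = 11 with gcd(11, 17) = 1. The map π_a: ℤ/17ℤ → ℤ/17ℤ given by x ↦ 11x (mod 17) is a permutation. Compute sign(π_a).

-1

Start at x=9: 9 → 14 → 1 → 11 → 2 → 5 → 4 → … (one orbit).
The orbit structure of x ↦ 11x mod 17: 2 orbits of sizes [16, 1].
sign(π) = (−1)^{n − #cycles} = (−1)^{17−2} = (−1)^15 = -1.
The Jacobi symbol (11|17) = -1 (Zolotarev) agrees.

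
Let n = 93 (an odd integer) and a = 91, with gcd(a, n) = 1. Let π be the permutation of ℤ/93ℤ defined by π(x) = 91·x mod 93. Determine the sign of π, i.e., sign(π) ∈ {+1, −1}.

-1

Orbit of 1 under x↦91x: [1, 91, 4, 85, 16, 61, 64]… (length divides ord_93(91)).
Decompose π into cycles: lengths [10, 10, 10, 10, 10, 10, 10, 10, 10, 1, 1, 1] (12 cycles, including the fixed point 0).
n − c = 93 − 12 = 81; sign = (−1)^81 = -1.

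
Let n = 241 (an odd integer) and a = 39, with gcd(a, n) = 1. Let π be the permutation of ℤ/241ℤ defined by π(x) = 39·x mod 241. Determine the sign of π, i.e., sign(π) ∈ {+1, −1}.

-1

Trace 64: π^k(64) = [64, 86, 221, 184, 187, 63, 47] for k=0..6.
Cycle lengths of π_39 on ℤ/241ℤ: [240, 1]; 2 cycles in total.
241 − 2 = 239 transpositions; sign(π) = (−1)^239 = -1.
Zolotarev: (39|241) = -1, matching the cycle-count sign.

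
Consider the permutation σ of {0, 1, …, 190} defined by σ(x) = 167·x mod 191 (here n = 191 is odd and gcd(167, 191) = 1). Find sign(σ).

Trace 8: π^k(8) = [8, 190, 24, 188, 72, 182, 25] for k=0..6.
Decompose π into cycles: lengths [190, 1] (2 cycles, including the fixed point 0).
n − c = 191 − 2 = 189; sign = (−1)^189 = -1.

-1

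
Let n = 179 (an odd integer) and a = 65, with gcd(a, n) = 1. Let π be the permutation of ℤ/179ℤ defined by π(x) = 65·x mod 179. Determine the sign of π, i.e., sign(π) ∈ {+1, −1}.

Trace 9: π^k(9) = [9, 48, 77, 172, 82, 139, 85] for k=0..6.
3 cycles of lengths [89, 89, 1].
sign(π) = (−1)^{n − #cycles} = (−1)^{179−3} = (−1)^176 = +1.

+1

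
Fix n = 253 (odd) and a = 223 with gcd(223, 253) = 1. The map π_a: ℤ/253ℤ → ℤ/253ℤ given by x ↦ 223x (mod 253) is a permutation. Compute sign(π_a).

Start at x=12: 12 → 146 → 174 → 93 → 246 → 210 → 25 → … (one orbit).
π_223 has 9 disjoint cycles with lengths [55, 55, 55, 55, 11, 11, 5, 5, 1] on {0,…,252}.
9 cycles on 253: each ℓ→(−1)^(ℓ−1), product (−1)^244 = +1.

+1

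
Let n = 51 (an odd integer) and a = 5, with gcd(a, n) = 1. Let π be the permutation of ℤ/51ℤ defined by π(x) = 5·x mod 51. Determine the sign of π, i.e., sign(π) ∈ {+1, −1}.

Start at x=14: 14 → 19 → 44 → 16 → 29 → 43 → 11 → … (one orbit).
Cycle lengths of π_5 on ℤ/51ℤ: [16, 16, 16, 2, 1]; 5 cycles in total.
sign(π) = (−1)^{n − #cycles} = (−1)^{51−5} = (−1)^46 = +1.
Via Zolotarev, sign(π_{5}) = (5|51) = +1.

+1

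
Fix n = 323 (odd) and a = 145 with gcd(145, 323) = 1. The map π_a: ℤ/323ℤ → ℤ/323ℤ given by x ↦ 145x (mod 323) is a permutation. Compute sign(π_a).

Orbit of 179 under x↦145x: [179, 115, 202, 220, 246, 140, 274]… (length divides ord_323(145)).
Decompose π into cycles: lengths [24, 24, 24, 24, 24, 24, 24, 24, 24, 24, 24, 24, 8, 8, 6, 6, 6, 1] (18 cycles, including the fixed point 0).
18 cycles on 323: each ℓ→(−1)^(ℓ−1), product (−1)^305 = -1.
Via Zolotarev, sign(π_{145}) = (145|323) = -1.

-1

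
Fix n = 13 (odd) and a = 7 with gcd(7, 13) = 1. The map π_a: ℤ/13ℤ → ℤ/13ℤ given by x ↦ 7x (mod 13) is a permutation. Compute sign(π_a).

Trace 6: π^k(6) = [6, 3, 8, 4, 2, 1, 7] for k=0..6.
Decompose π into cycles: lengths [12, 1] (2 cycles, including the fixed point 0).
n − c = 13 − 2 = 11; sign = (−1)^11 = -1.
The Jacobi symbol (7|13) = -1 (Zolotarev) agrees.

-1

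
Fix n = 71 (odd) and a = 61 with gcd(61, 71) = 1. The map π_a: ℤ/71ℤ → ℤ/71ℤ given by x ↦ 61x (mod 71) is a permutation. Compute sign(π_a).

-1

Start at x=55: 55 → 18 → 33 → 25 → 34 → 15 → 63 → … (one orbit).
Cycle lengths of π_61 on ℤ/71ℤ: [70, 1]; 2 cycles in total.
sign(π) = (−1)^{n − #cycles} = (−1)^{71−2} = (−1)^69 = -1.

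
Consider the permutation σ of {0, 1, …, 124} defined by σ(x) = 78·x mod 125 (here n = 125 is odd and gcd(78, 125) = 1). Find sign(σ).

-1

Trace 79: π^k(79) = [79, 37, 11, 108, 49, 72, 116] for k=0..6.
Cycle type of π: 100 + 20 + 4 + 1; total 4 cycles.
n − c = 125 − 4 = 121; sign = (−1)^121 = -1.
Check: (78/125) = -1 by Zolotarev.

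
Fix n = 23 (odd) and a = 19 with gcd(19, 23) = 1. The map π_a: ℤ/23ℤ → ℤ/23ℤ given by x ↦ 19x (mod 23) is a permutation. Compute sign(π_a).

Trace 6: π^k(6) = [6, 22, 4, 7, 18, 20, 12] for k=0..6.
2 cycles of lengths [22, 1].
Σ(ℓ_i−1) = 23−2 = 21; sign = (−1)^21 = -1.

-1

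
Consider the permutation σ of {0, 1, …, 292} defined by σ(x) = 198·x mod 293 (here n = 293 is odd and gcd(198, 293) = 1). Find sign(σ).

Start at x=272: 272 → 237 → 46 → 25 → 262 → 15 → 40 → … (one orbit).
The orbit structure of x ↦ 198x mod 293: 3 orbits of sizes [146, 146, 1].
Σ(ℓ_i−1) = 293−3 = 290; sign = (−1)^290 = +1.
Zolotarev: (198|293) = +1, matching the cycle-count sign.

+1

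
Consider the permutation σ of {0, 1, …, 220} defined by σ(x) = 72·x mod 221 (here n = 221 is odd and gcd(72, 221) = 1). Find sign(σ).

Orbit of 72 under x↦72x: [72, 101, 200, 35, 89, 220, 149]… (length divides ord_221(72)).
Cycle lengths of π_72 on ℤ/221ℤ: [12, 12, 12, 12, 12, 12, 12, 12, 12, 12, 12, 12, 12, 12, 12, 12, 12, 4, 4, 4, 4, 1]; 22 cycles in total.
n − c = 221 − 22 = 199; sign = (−1)^199 = -1.
Via Zolotarev, sign(π_{72}) = (72|221) = -1.

-1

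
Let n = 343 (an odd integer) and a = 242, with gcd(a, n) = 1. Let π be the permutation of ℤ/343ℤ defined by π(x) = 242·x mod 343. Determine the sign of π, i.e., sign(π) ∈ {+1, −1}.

+1

Start at x=277: 277 → 149 → 43 → 116 → 289 → 309 → 4 → … (one orbit).
Decompose π into cycles: lengths [147, 147, 21, 21, 3, 3, 1] (7 cycles, including the fixed point 0).
7 cycles on 343: each ℓ→(−1)^(ℓ−1), product (−1)^336 = +1.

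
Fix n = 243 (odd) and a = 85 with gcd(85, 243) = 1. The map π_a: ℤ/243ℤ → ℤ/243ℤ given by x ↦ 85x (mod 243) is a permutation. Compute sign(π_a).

Start at x=217: 217 → 220 → 232 → 37 → 229 → 25 → 181 → … (one orbit).
The orbit structure of x ↦ 85x mod 243: 11 orbits of sizes [81, 81, 27, 27, 9, 9, 3, 3, 1, 1, 1].
sign(π) = (−1)^{n − #cycles} = (−1)^{243−11} = (−1)^232 = +1.

+1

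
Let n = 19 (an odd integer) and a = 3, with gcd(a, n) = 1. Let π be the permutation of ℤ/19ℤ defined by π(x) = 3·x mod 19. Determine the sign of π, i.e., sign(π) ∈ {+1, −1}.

-1

Start at x=14: 14 → 4 → 12 → 17 → 13 → 1 → 3 → … (one orbit).
Cycle lengths of π_3 on ℤ/19ℤ: [18, 1]; 2 cycles in total.
2 cycles on 19: each ℓ→(−1)^(ℓ−1), product (−1)^17 = -1.
The Jacobi symbol (3|19) = -1 (Zolotarev) agrees.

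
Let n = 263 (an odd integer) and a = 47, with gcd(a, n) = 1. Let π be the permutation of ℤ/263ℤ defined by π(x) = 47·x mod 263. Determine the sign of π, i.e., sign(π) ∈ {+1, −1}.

Trace 54: π^k(54) = [54, 171, 147, 71, 181, 91, 69] for k=0..6.
Cycle lengths of π_47 on ℤ/263ℤ: [262, 1]; 2 cycles in total.
n − c = 263 − 2 = 261; sign = (−1)^261 = -1.
Via Zolotarev, sign(π_{47}) = (47|263) = -1.

-1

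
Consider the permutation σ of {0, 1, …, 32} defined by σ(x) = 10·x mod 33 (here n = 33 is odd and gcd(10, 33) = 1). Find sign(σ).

Orbit of 10 under x↦10x: [10, 1]… (length divides ord_33(10)).
π_10 has 18 disjoint cycles with lengths [2, 2, 2, 2, 2, 2, 2, 2, 2, 2, 2, 2, 2, 2, 2, 1, 1, 1] on {0,…,32}.
33 − 18 = 15 transpositions; sign(π) = (−1)^15 = -1.
(10|33)_J = -1 (Zolotarev's lemma cross-check).

-1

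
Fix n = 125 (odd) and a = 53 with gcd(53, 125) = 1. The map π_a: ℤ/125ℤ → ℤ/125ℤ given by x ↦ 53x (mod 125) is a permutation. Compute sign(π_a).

Start at x=86: 86 → 58 → 74 → 47 → 116 → 23 → 94 → … (one orbit).
4 cycles of lengths [100, 20, 4, 1].
4 cycles on 125: each ℓ→(−1)^(ℓ−1), product (−1)^121 = -1.
(53|125)_J = -1 (Zolotarev's lemma cross-check).

-1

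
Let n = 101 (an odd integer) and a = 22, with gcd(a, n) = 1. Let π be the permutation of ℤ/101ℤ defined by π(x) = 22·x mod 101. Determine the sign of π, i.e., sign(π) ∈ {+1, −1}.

Trace 64: π^k(64) = [64, 95, 70, 25, 45, 81, 65] for k=0..6.
π_22 has 3 disjoint cycles with lengths [50, 50, 1] on {0,…,100}.
With 3 cycles on 101 points, sign = (−1)^{101−3} = +1.
Zolotarev: (22|101) = +1, matching the cycle-count sign.

+1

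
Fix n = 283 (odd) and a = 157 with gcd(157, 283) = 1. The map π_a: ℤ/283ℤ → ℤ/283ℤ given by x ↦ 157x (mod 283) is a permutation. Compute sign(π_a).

Trace 214: π^k(214) = [214, 204, 49, 52, 240, 41, 211] for k=0..6.
The orbit structure of x ↦ 157x mod 283: 3 orbits of sizes [141, 141, 1].
Σ(ℓ_i−1) = 283−3 = 280; sign = (−1)^280 = +1.

+1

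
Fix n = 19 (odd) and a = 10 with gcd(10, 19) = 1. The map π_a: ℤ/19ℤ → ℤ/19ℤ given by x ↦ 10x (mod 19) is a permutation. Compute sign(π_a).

Trace 11: π^k(11) = [11, 15, 17, 18, 9, 14, 7] for k=0..6.
π_10 has 2 disjoint cycles with lengths [18, 1] on {0,…,18}.
With 2 cycles on 19 points, sign = (−1)^{19−2} = -1.

-1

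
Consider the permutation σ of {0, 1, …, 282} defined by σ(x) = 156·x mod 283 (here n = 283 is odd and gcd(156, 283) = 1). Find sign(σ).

Orbit of 254 under x↦156x: [254, 4, 58, 275, 167, 16, 232]… (length divides ord_283(156)).
Cycle type of π: 94×3 + 1; total 4 cycles.
4 cycles on 283: each ℓ→(−1)^(ℓ−1), product (−1)^279 = -1.
(156|283)_J = -1 (Zolotarev's lemma cross-check).

-1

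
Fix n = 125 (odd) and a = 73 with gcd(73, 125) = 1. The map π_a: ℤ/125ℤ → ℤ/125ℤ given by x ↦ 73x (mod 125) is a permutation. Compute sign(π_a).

-1

Start at x=124: 124 → 52 → 46 → 108 → 9 → 32 → 86 → … (one orbit).
The orbit structure of x ↦ 73x mod 125: 4 orbits of sizes [100, 20, 4, 1].
n − c = 125 − 4 = 121; sign = (−1)^121 = -1.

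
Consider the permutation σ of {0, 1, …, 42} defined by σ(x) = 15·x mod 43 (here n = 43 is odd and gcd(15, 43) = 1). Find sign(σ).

Orbit of 41 under x↦15x: [41, 13, 23, 1, 15, 10, 21]… (length divides ord_43(15)).
π_15 has 3 disjoint cycles with lengths [21, 21, 1] on {0,…,42}.
43 − 3 = 40 transpositions; sign(π) = (−1)^40 = +1.

+1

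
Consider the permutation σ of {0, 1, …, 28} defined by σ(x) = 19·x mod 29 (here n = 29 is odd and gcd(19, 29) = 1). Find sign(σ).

-1

Orbit of 18 under x↦19x: [18, 23, 2, 9, 26, 1, 19]… (length divides ord_29(19)).
Cycle type of π: 28 + 1; total 2 cycles.
29 − 2 = 27 transpositions; sign(π) = (−1)^27 = -1.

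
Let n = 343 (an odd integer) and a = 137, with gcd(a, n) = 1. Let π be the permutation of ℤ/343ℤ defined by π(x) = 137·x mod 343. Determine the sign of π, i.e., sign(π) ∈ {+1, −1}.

Trace 11: π^k(11) = [11, 135, 316, 74, 191, 99, 186] for k=0..6.
Decompose π into cycles: lengths [147, 147, 21, 21, 3, 3, 1] (7 cycles, including the fixed point 0).
sign(π) = (−1)^{n − #cycles} = (−1)^{343−7} = (−1)^336 = +1.

+1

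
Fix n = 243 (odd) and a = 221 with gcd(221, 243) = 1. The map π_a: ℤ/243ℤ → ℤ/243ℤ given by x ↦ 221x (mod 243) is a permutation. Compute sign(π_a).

-1

Start at x=209: 209 → 19 → 68 → 205 → 107 → 76 → 29 → … (one orbit).
The orbit structure of x ↦ 221x mod 243: 6 orbits of sizes [162, 54, 18, 6, 2, 1].
n − c = 243 − 6 = 237; sign = (−1)^237 = -1.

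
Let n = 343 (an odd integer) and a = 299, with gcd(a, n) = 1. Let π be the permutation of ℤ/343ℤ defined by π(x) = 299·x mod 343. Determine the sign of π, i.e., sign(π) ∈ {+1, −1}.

Start at x=271: 271 → 81 → 209 → 65 → 227 → 302 → 89 → … (one orbit).
Cycle type of π: 294 + 42 + 6 + 1; total 4 cycles.
4 cycles on 343: each ℓ→(−1)^(ℓ−1), product (−1)^339 = -1.
Via Zolotarev, sign(π_{299}) = (299|343) = -1.

-1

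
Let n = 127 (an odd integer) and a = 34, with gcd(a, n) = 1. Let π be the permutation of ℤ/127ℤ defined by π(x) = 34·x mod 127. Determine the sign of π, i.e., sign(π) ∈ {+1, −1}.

Orbit of 4 under x↦34x: [4, 9, 52, 117, 41, 124, 25]… (length divides ord_127(34)).
Cycle type of π: 63×2 + 1; total 3 cycles.
n − c = 127 − 3 = 124; sign = (−1)^124 = +1.

+1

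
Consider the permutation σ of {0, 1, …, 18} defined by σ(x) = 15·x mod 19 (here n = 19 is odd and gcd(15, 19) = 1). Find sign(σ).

Start at x=12: 12 → 9 → 2 → 11 → 13 → 5 → 18 → … (one orbit).
π_15 has 2 disjoint cycles with lengths [18, 1] on {0,…,18}.
19 − 2 = 17 transpositions; sign(π) = (−1)^17 = -1.

-1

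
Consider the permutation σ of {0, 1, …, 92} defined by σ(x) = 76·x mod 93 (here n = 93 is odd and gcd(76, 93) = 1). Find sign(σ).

Trace 40: π^k(40) = [40, 64, 28, 82, 1, 76, 10] for k=0..6.
9 cycles of lengths [15, 15, 15, 15, 15, 15, 1, 1, 1].
93 − 9 = 84 transpositions; sign(π) = (−1)^84 = +1.
(76|93)_J = +1 (Zolotarev's lemma cross-check).

+1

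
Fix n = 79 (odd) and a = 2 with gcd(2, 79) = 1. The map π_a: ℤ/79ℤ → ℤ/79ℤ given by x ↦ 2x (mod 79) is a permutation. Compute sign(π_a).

Trace 46: π^k(46) = [46, 13, 26, 52, 25, 50, 21] for k=0..6.
Cycle lengths of π_2 on ℤ/79ℤ: [39, 39, 1]; 3 cycles in total.
n − c = 79 − 3 = 76; sign = (−1)^76 = +1.

+1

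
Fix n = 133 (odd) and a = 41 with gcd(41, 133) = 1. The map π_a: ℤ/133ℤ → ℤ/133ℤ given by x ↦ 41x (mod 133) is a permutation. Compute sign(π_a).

Orbit of 120 under x↦41x: [120, 132, 92, 48, 106, 90, 99]… (length divides ord_133(41)).
The orbit structure of x ↦ 41x mod 133: 11 orbits of sizes [18, 18, 18, 18, 18, 18, 18, 2, 2, 2, 1].
With 11 cycles on 133 points, sign = (−1)^{133−11} = +1.
The Jacobi symbol (41|133) = +1 (Zolotarev) agrees.

+1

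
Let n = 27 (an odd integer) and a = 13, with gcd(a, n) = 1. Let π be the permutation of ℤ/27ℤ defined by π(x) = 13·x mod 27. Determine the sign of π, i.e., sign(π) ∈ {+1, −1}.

+1

Trace 16: π^k(16) = [16, 19, 4, 25, 1, 13, 7] for k=0..6.
Cycle lengths of π_13 on ℤ/27ℤ: [9, 9, 3, 3, 1, 1, 1]; 7 cycles in total.
Σ(ℓ_i−1) = 27−7 = 20; sign = (−1)^20 = +1.
Zolotarev: (13|27) = +1, matching the cycle-count sign.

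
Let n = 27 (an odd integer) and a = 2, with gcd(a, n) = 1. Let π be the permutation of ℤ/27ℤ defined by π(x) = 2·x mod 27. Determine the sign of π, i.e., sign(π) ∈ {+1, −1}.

Trace 16: π^k(16) = [16, 5, 10, 20, 13, 26, 25] for k=0..6.
π_2 has 4 disjoint cycles with lengths [18, 6, 2, 1] on {0,…,26}.
sign(π) = (−1)^{n − #cycles} = (−1)^{27−4} = (−1)^23 = -1.

-1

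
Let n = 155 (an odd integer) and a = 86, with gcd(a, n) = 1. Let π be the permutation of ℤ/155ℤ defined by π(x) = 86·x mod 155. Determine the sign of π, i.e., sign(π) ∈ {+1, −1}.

Trace 41: π^k(41) = [41, 116, 56, 11, 16, 136, 71] for k=0..6.
π_86 has 10 disjoint cycles with lengths [30, 30, 30, 30, 30, 1, 1, 1, 1, 1] on {0,…,154}.
sign(π) = (−1)^{n − #cycles} = (−1)^{155−10} = (−1)^145 = -1.

-1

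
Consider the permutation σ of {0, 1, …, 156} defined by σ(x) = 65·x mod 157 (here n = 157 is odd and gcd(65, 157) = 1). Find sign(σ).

-1

Orbit of 98 under x↦65x: [98, 90, 41, 153, 54, 56, 29]… (length divides ord_157(65)).
4 cycles of lengths [52, 52, 52, 1].
157 − 4 = 153 transpositions; sign(π) = (−1)^153 = -1.
Zolotarev: (65|157) = -1, matching the cycle-count sign.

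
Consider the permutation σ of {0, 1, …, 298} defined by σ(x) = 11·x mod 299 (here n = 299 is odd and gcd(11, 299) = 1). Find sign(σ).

+1

Orbit of 84 under x↦11x: [84, 27, 297, 277, 57, 29, 20]… (length divides ord_299(11)).
5 cycles of lengths [132, 132, 22, 12, 1].
299 − 5 = 294 transpositions; sign(π) = (−1)^294 = +1.
Zolotarev: (11|299) = +1, matching the cycle-count sign.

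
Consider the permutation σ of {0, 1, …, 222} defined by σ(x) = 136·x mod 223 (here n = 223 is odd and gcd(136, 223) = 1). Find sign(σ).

+1

Start at x=105: 105 → 8 → 196 → 119 → 128 → 14 → 120 → … (one orbit).
Cycle type of π: 37×6 + 1; total 7 cycles.
7 cycles on 223: each ℓ→(−1)^(ℓ−1), product (−1)^216 = +1.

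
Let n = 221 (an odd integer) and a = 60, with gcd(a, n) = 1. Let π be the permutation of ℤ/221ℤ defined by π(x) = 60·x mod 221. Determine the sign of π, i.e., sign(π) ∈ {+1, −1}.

Start at x=83: 83 → 118 → 8 → 38 → 70 → 1 → 60 → … (one orbit).
The orbit structure of x ↦ 60x mod 221: 30 orbits of sizes [8, 8, 8, 8, 8, 8, 8, 8, 8, 8, 8, 8, 8, 8, 8, 8, 8, 8, 8, 8, 8, 8, 8, 8, 8, 8, 4, 4, 4, 1].
221 − 30 = 191 transpositions; sign(π) = (−1)^191 = -1.

-1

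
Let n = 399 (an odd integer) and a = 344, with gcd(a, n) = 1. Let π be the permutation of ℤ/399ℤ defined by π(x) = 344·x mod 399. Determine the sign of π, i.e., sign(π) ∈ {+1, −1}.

Start at x=260: 260 → 64 → 71 → 85 → 113 → 169 → 281 → … (one orbit).
Cycle lengths of π_344 on ℤ/399ℤ: [18, 18, 18, 18, 18, 18, 18, 18, 18, 18, 18, 18, 18, 18, 18, 18, 18, 18, 18, 18, 18, 2, 2, 2, 2, 2, 2, 2, 1, 1, 1, 1, 1, 1, 1]; 35 cycles in total.
With 35 cycles on 399 points, sign = (−1)^{399−35} = +1.

+1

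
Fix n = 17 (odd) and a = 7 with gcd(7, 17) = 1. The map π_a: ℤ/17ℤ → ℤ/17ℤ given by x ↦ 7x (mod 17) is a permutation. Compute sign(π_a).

Start at x=9: 9 → 12 → 16 → 10 → 2 → 14 → 13 → … (one orbit).
Cycle lengths of π_7 on ℤ/17ℤ: [16, 1]; 2 cycles in total.
17 − 2 = 15 transpositions; sign(π) = (−1)^15 = -1.
Via Zolotarev, sign(π_{7}) = (7|17) = -1.

-1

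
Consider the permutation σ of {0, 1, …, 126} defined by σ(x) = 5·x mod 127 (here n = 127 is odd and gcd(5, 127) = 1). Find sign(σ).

Start at x=119: 119 → 87 → 54 → 16 → 80 → 19 → 95 → … (one orbit).
Decompose π into cycles: lengths [42, 42, 42, 1] (4 cycles, including the fixed point 0).
Σ(ℓ_i−1) = 127−4 = 123; sign = (−1)^123 = -1.
The Jacobi symbol (5|127) = -1 (Zolotarev) agrees.

-1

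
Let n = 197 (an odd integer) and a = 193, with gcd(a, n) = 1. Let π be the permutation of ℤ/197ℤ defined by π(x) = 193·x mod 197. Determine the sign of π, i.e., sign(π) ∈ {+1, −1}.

+1

Trace 85: π^k(85) = [85, 54, 178, 76, 90, 34, 61] for k=0..6.
5 cycles of lengths [49, 49, 49, 49, 1].
5 cycles on 197: each ℓ→(−1)^(ℓ−1), product (−1)^192 = +1.
(193|197)_J = +1 (Zolotarev's lemma cross-check).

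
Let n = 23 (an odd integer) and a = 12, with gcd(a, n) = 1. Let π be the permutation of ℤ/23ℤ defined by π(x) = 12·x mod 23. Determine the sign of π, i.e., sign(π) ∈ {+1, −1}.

+1

Trace 18: π^k(18) = [18, 9, 16, 8, 4, 2, 1] for k=0..6.
3 cycles of lengths [11, 11, 1].
Σ(ℓ_i−1) = 23−3 = 20; sign = (−1)^20 = +1.
Check: (12/23) = +1 by Zolotarev.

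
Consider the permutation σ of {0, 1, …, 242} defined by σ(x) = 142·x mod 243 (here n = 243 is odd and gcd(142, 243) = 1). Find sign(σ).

Start at x=190: 190 → 7 → 22 → 208 → 133 → 175 → 64 → … (one orbit).
The orbit structure of x ↦ 142x mod 243: 11 orbits of sizes [81, 81, 27, 27, 9, 9, 3, 3, 1, 1, 1].
sign(π) = (−1)^{n − #cycles} = (−1)^{243−11} = (−1)^232 = +1.
(142|243)_J = +1 (Zolotarev's lemma cross-check).

+1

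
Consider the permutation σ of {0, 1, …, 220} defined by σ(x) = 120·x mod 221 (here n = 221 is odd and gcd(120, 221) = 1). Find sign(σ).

Orbit of 120 under x↦120x: [120, 35, 1]… (length divides ord_221(120)).
The orbit structure of x ↦ 120x mod 221: 85 orbits of sizes [3, 3, 3, 3, 3, 3, 3, 3, 3, 3, 3, 3, 3, 3, 3, 3, 3, 3, 3, 3, 3, 3, 3, 3, 3, 3, 3, 3, 3, 3, 3, 3, 3, 3, 3, 3, 3, 3, 3, 3, 3, 3, 3, 3, 3, 3, 3, 3, 3, 3, 3, 3, 3, 3, 3, 3, 3, 3, 3, 3, 3, 3, 3, 3, 3, 3, 3, 3, 1, 1, 1, 1, 1, 1, 1, 1, 1, 1, 1, 1, 1, 1, 1, 1, 1].
sign(π) = (−1)^{n − #cycles} = (−1)^{221−85} = (−1)^136 = +1.

+1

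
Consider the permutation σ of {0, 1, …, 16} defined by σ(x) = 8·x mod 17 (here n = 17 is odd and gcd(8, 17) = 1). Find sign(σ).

Trace 13: π^k(13) = [13, 2, 16, 9, 4, 15, 1] for k=0..6.
The orbit structure of x ↦ 8x mod 17: 3 orbits of sizes [8, 8, 1].
sign(π) = (−1)^{n − #cycles} = (−1)^{17−3} = (−1)^14 = +1.
Via Zolotarev, sign(π_{8}) = (8|17) = +1.

+1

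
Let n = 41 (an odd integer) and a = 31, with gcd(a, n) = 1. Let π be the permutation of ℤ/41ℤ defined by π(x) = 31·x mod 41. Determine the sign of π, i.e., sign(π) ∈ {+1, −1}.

+1

Orbit of 40 under x↦31x: [40, 10, 23, 16, 4, 1, 31]… (length divides ord_41(31)).
The orbit structure of x ↦ 31x mod 41: 5 orbits of sizes [10, 10, 10, 10, 1].
5 cycles on 41: each ℓ→(−1)^(ℓ−1), product (−1)^36 = +1.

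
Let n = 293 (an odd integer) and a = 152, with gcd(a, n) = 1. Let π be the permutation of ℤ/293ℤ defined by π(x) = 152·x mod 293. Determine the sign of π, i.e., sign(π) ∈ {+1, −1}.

Trace 169: π^k(169) = [169, 197, 58, 26, 143, 54, 4] for k=0..6.
The orbit structure of x ↦ 152x mod 293: 3 orbits of sizes [146, 146, 1].
n − c = 293 − 3 = 290; sign = (−1)^290 = +1.
(152|293)_J = +1 (Zolotarev's lemma cross-check).

+1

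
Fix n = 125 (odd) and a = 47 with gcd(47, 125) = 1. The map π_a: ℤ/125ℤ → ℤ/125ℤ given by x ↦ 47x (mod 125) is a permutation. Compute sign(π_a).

-1

Start at x=73: 73 → 56 → 7 → 79 → 88 → 11 → 17 → … (one orbit).
π_47 has 4 disjoint cycles with lengths [100, 20, 4, 1] on {0,…,124}.
With 4 cycles on 125 points, sign = (−1)^{125−4} = -1.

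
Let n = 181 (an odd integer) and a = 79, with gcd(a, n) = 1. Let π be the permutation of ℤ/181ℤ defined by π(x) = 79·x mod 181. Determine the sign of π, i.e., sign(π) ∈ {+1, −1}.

+1

Trace 176: π^k(176) = [176, 148, 108, 25, 165, 3, 56] for k=0..6.
π_79 has 3 disjoint cycles with lengths [90, 90, 1] on {0,…,180}.
With 3 cycles on 181 points, sign = (−1)^{181−3} = +1.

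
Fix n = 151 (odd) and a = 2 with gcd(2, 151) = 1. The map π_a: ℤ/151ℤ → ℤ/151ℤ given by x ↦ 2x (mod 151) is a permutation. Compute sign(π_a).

Start at x=1: 1 → 2 → 4 → 8 → 16 → 32 → 64 → … (one orbit).
π_2 has 11 disjoint cycles with lengths [15, 15, 15, 15, 15, 15, 15, 15, 15, 15, 1] on {0,…,150}.
Σ(ℓ_i−1) = 151−11 = 140; sign = (−1)^140 = +1.

+1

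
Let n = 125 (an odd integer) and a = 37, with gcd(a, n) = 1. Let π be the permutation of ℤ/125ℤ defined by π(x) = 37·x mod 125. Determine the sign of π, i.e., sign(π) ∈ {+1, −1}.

-1

Start at x=11: 11 → 32 → 59 → 58 → 21 → 27 → 124 → … (one orbit).
Cycle type of π: 100 + 20 + 4 + 1; total 4 cycles.
Σ(ℓ_i−1) = 125−4 = 121; sign = (−1)^121 = -1.
The Jacobi symbol (37|125) = -1 (Zolotarev) agrees.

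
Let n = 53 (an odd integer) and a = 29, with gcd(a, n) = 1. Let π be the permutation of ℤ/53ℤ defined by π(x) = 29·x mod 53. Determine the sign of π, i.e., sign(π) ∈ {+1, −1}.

+1

Trace 28: π^k(28) = [28, 17, 16, 40, 47, 38, 42] for k=0..6.
The orbit structure of x ↦ 29x mod 53: 3 orbits of sizes [26, 26, 1].
Σ(ℓ_i−1) = 53−3 = 50; sign = (−1)^50 = +1.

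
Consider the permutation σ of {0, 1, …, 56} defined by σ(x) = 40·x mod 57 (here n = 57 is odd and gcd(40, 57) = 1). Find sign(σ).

Orbit of 16 under x↦40x: [16, 13, 7, 52, 28, 37, 55]… (length divides ord_57(40)).
Cycle type of π: 18×3 + 1×3; total 6 cycles.
6 cycles on 57: each ℓ→(−1)^(ℓ−1), product (−1)^51 = -1.
Check: (40/57) = -1 by Zolotarev.

-1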